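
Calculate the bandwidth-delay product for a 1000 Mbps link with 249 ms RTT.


BDP = bandwidth * RTT
= 1000 Mbps * 249 ms
= 1000 * 1e6 * 249 / 1000 bits
= 249000000 bits
= 31125000 bytes
= 30395.5078 KB
BDP = 249000000 bits (31125000 bytes)


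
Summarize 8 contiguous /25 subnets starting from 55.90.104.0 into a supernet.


Original prefix: /25
Number of subnets: 8 = 2^3
New prefix = 25 - 3 = 22
Supernet: 55.90.104.0/22


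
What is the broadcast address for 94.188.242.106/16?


Network: 94.188.0.0/16
Host bits = 16
Set all host bits to 1:
Broadcast: 94.188.255.255


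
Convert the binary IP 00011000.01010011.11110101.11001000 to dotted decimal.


00011000 = 24
01010011 = 83
11110101 = 245
11001000 = 200
IP: 24.83.245.200


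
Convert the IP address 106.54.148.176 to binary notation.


106 = 01101010
54 = 00110110
148 = 10010100
176 = 10110000
Binary: 01101010.00110110.10010100.10110000


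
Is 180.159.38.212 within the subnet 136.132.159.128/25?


Subnet network: 136.132.159.128
Test IP AND mask: 180.159.38.128
No, 180.159.38.212 is not in 136.132.159.128/25


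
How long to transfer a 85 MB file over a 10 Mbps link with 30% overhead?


Effective throughput = 10 * (1 - 30/100) = 7 Mbps
File size in Mb = 85 * 8 = 680 Mb
Time = 680 / 7
Time = 97.1429 seconds


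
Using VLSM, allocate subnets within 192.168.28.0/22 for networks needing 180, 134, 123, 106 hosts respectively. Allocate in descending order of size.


180 hosts -> /24 (254 usable): 192.168.28.0/24
134 hosts -> /24 (254 usable): 192.168.29.0/24
123 hosts -> /25 (126 usable): 192.168.30.0/25
106 hosts -> /25 (126 usable): 192.168.30.128/25
Allocation: 192.168.28.0/24 (180 hosts, 254 usable); 192.168.29.0/24 (134 hosts, 254 usable); 192.168.30.0/25 (123 hosts, 126 usable); 192.168.30.128/25 (106 hosts, 126 usable)


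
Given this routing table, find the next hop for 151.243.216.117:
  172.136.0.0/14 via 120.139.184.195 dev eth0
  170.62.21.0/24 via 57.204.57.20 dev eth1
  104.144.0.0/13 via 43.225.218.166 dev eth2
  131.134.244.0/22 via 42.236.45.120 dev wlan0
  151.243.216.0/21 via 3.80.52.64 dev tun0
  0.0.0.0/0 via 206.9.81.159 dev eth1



Longest prefix match for 151.243.216.117:
  /14 172.136.0.0: no
  /24 170.62.21.0: no
  /13 104.144.0.0: no
  /22 131.134.244.0: no
  /21 151.243.216.0: MATCH
  /0 0.0.0.0: MATCH
Selected: next-hop 3.80.52.64 via tun0 (matched /21)


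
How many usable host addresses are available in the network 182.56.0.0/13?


Host bits = 32 - 13 = 19
Total addresses = 2^19 = 524288
Usable = total - 2 (network and broadcast)
Usable hosts: 524286


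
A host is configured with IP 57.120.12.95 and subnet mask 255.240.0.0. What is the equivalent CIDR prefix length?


Binary: 11111111.11110000.00000000.00000000
Count leading 1s
Prefix: /12


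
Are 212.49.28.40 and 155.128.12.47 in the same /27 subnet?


Mask: 255.255.255.224
212.49.28.40 AND mask = 212.49.28.32
155.128.12.47 AND mask = 155.128.12.32
No, different subnets (212.49.28.32 vs 155.128.12.32)


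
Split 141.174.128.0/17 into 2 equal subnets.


New prefix = 17 + 1 = 18
Each subnet has 16384 addresses
  141.174.128.0/18
  141.174.192.0/18
Subnets: 141.174.128.0/18, 141.174.192.0/18


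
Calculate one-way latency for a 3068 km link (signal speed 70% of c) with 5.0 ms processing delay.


Speed = 0.7 * 3e5 km/s = 210000 km/s
Propagation delay = 3068 / 210000 = 0.0146 s = 14.6095 ms
Processing delay = 5.0 ms
Total one-way latency = 19.6095 ms


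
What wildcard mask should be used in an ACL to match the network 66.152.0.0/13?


Subnet mask: 255.248.0.0
Wildcard = 255.255.255.255 - subnet mask
255 - 255 = 0
255 - 248 = 7
255 - 0 = 255
255 - 0 = 255
Wildcard: 0.7.255.255


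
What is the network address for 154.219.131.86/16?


IP:   10011010.11011011.10000011.01010110
Mask: 11111111.11111111.00000000.00000000
AND operation:
Net:  10011010.11011011.00000000.00000000
Network: 154.219.0.0/16


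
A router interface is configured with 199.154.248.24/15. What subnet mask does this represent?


/15 means 15 network bits, 17 host bits
Binary: 11111111111111100000000000000000
Mask: 255.254.0.0


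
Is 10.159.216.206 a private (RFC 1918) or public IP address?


RFC 1918 private ranges:
  10.0.0.0/8 (10.0.0.0 - 10.255.255.255)
  172.16.0.0/12 (172.16.0.0 - 172.31.255.255)
  192.168.0.0/16 (192.168.0.0 - 192.168.255.255)
Private (in 10.0.0.0/8)


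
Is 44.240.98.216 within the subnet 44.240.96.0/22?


Subnet network: 44.240.96.0
Test IP AND mask: 44.240.96.0
Yes, 44.240.98.216 is in 44.240.96.0/22


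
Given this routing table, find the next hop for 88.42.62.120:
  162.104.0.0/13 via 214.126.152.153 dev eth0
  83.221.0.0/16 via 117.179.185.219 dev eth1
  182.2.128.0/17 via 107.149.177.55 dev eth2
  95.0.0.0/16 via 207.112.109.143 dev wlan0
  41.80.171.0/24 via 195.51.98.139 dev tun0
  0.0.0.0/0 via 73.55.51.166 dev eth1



Longest prefix match for 88.42.62.120:
  /13 162.104.0.0: no
  /16 83.221.0.0: no
  /17 182.2.128.0: no
  /16 95.0.0.0: no
  /24 41.80.171.0: no
  /0 0.0.0.0: MATCH
Selected: next-hop 73.55.51.166 via eth1 (matched /0)


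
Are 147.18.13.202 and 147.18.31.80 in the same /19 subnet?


Mask: 255.255.224.0
147.18.13.202 AND mask = 147.18.0.0
147.18.31.80 AND mask = 147.18.0.0
Yes, same subnet (147.18.0.0)


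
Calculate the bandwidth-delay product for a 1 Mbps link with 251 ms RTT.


BDP = bandwidth * RTT
= 1 Mbps * 251 ms
= 1 * 1e6 * 251 / 1000 bits
= 251000 bits
= 31375 bytes
= 30.6396 KB
BDP = 251000 bits (31375 bytes)


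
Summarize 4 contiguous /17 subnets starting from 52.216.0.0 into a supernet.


Original prefix: /17
Number of subnets: 4 = 2^2
New prefix = 17 - 2 = 15
Supernet: 52.216.0.0/15


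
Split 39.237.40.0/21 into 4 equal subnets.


New prefix = 21 + 2 = 23
Each subnet has 512 addresses
  39.237.40.0/23
  39.237.42.0/23
  39.237.44.0/23
  39.237.46.0/23
Subnets: 39.237.40.0/23, 39.237.42.0/23, 39.237.44.0/23, 39.237.46.0/23


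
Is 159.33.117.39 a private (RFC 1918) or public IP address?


RFC 1918 private ranges:
  10.0.0.0/8 (10.0.0.0 - 10.255.255.255)
  172.16.0.0/12 (172.16.0.0 - 172.31.255.255)
  192.168.0.0/16 (192.168.0.0 - 192.168.255.255)
Public (not in any RFC 1918 range)


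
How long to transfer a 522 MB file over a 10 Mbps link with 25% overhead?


Effective throughput = 10 * (1 - 25/100) = 7.5 Mbps
File size in Mb = 522 * 8 = 4176 Mb
Time = 4176 / 7.5
Time = 556.8 seconds


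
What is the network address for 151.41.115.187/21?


IP:   10010111.00101001.01110011.10111011
Mask: 11111111.11111111.11111000.00000000
AND operation:
Net:  10010111.00101001.01110000.00000000
Network: 151.41.112.0/21


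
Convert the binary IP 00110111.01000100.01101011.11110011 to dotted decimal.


00110111 = 55
01000100 = 68
01101011 = 107
11110011 = 243
IP: 55.68.107.243


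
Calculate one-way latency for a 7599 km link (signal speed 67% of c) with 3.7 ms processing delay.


Speed = 0.67 * 3e5 km/s = 201000 km/s
Propagation delay = 7599 / 201000 = 0.0378 s = 37.806 ms
Processing delay = 3.7 ms
Total one-way latency = 41.506 ms


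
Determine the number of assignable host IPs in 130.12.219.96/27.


Host bits = 32 - 27 = 5
Total addresses = 2^5 = 32
Usable = total - 2 (network and broadcast)
Usable hosts: 30


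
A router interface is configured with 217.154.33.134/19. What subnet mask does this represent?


/19 means 19 network bits, 13 host bits
Binary: 11111111111111111110000000000000
Mask: 255.255.224.0


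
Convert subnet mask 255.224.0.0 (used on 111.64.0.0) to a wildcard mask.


Subnet mask: 255.224.0.0
Wildcard = 255.255.255.255 - subnet mask
255 - 255 = 0
255 - 224 = 31
255 - 0 = 255
255 - 0 = 255
Wildcard: 0.31.255.255


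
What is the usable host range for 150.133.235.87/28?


Network: 150.133.235.80
Broadcast: 150.133.235.95
First usable = network + 1
Last usable = broadcast - 1
Range: 150.133.235.81 to 150.133.235.94


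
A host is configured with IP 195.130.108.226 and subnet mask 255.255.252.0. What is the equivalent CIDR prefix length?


Binary: 11111111.11111111.11111100.00000000
Count leading 1s
Prefix: /22


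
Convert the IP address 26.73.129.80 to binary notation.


26 = 00011010
73 = 01001001
129 = 10000001
80 = 01010000
Binary: 00011010.01001001.10000001.01010000


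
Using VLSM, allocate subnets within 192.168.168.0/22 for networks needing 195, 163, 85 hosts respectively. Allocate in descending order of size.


195 hosts -> /24 (254 usable): 192.168.168.0/24
163 hosts -> /24 (254 usable): 192.168.169.0/24
85 hosts -> /25 (126 usable): 192.168.170.0/25
Allocation: 192.168.168.0/24 (195 hosts, 254 usable); 192.168.169.0/24 (163 hosts, 254 usable); 192.168.170.0/25 (85 hosts, 126 usable)


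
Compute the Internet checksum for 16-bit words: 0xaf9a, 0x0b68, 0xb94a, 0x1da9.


Sum all words (with carry folding):
+ 0xaf9a = 0xaf9a
+ 0x0b68 = 0xbb02
+ 0xb94a = 0x744d
+ 0x1da9 = 0x91f6
One's complement: ~0x91f6
Checksum = 0x6e09


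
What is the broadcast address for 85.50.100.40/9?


Network: 85.0.0.0/9
Host bits = 23
Set all host bits to 1:
Broadcast: 85.127.255.255


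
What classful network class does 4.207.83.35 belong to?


First octet: 4
Binary: 00000100
0xxxxxxx -> Class A (1-126)
Class A, default mask 255.0.0.0 (/8)


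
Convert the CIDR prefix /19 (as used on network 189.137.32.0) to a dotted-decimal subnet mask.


/19 means 19 network bits, 13 host bits
Binary: 11111111111111111110000000000000
Mask: 255.255.224.0


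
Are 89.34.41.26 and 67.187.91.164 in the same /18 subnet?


Mask: 255.255.192.0
89.34.41.26 AND mask = 89.34.0.0
67.187.91.164 AND mask = 67.187.64.0
No, different subnets (89.34.0.0 vs 67.187.64.0)


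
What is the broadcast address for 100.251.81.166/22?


Network: 100.251.80.0/22
Host bits = 10
Set all host bits to 1:
Broadcast: 100.251.83.255


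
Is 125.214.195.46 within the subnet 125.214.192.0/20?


Subnet network: 125.214.192.0
Test IP AND mask: 125.214.192.0
Yes, 125.214.195.46 is in 125.214.192.0/20


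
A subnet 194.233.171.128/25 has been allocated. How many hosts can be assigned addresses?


Host bits = 32 - 25 = 7
Total addresses = 2^7 = 128
Usable = total - 2 (network and broadcast)
Usable hosts: 126


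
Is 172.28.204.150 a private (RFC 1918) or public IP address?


RFC 1918 private ranges:
  10.0.0.0/8 (10.0.0.0 - 10.255.255.255)
  172.16.0.0/12 (172.16.0.0 - 172.31.255.255)
  192.168.0.0/16 (192.168.0.0 - 192.168.255.255)
Private (in 172.16.0.0/12)


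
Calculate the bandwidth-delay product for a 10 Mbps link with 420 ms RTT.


BDP = bandwidth * RTT
= 10 Mbps * 420 ms
= 10 * 1e6 * 420 / 1000 bits
= 4200000 bits
= 525000 bytes
= 512.6953 KB
BDP = 4200000 bits (525000 bytes)


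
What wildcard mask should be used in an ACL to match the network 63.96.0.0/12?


Subnet mask: 255.240.0.0
Wildcard = 255.255.255.255 - subnet mask
255 - 255 = 0
255 - 240 = 15
255 - 0 = 255
255 - 0 = 255
Wildcard: 0.15.255.255


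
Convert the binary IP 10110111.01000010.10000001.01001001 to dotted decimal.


10110111 = 183
01000010 = 66
10000001 = 129
01001001 = 73
IP: 183.66.129.73


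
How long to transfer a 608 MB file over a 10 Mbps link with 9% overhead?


Effective throughput = 10 * (1 - 9/100) = 9.1 Mbps
File size in Mb = 608 * 8 = 4864 Mb
Time = 4864 / 9.1
Time = 534.5055 seconds


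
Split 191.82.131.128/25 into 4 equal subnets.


New prefix = 25 + 2 = 27
Each subnet has 32 addresses
  191.82.131.128/27
  191.82.131.160/27
  191.82.131.192/27
  191.82.131.224/27
Subnets: 191.82.131.128/27, 191.82.131.160/27, 191.82.131.192/27, 191.82.131.224/27


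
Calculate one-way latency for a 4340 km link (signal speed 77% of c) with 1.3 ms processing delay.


Speed = 0.77 * 3e5 km/s = 231000 km/s
Propagation delay = 4340 / 231000 = 0.0188 s = 18.7879 ms
Processing delay = 1.3 ms
Total one-way latency = 20.0879 ms


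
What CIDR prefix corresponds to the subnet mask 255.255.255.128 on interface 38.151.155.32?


Binary: 11111111.11111111.11111111.10000000
Count leading 1s
Prefix: /25


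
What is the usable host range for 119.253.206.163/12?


Network: 119.240.0.0
Broadcast: 119.255.255.255
First usable = network + 1
Last usable = broadcast - 1
Range: 119.240.0.1 to 119.255.255.254


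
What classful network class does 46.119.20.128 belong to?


First octet: 46
Binary: 00101110
0xxxxxxx -> Class A (1-126)
Class A, default mask 255.0.0.0 (/8)


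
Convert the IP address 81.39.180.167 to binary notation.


81 = 01010001
39 = 00100111
180 = 10110100
167 = 10100111
Binary: 01010001.00100111.10110100.10100111


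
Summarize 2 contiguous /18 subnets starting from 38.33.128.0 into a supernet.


Original prefix: /18
Number of subnets: 2 = 2^1
New prefix = 18 - 1 = 17
Supernet: 38.33.128.0/17


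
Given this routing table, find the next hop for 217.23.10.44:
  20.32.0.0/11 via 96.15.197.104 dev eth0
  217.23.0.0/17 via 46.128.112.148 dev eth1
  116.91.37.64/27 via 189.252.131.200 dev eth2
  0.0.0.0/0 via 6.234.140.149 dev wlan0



Longest prefix match for 217.23.10.44:
  /11 20.32.0.0: no
  /17 217.23.0.0: MATCH
  /27 116.91.37.64: no
  /0 0.0.0.0: MATCH
Selected: next-hop 46.128.112.148 via eth1 (matched /17)


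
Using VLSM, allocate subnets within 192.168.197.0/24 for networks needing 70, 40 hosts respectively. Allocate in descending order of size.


70 hosts -> /25 (126 usable): 192.168.197.0/25
40 hosts -> /26 (62 usable): 192.168.197.128/26
Allocation: 192.168.197.0/25 (70 hosts, 126 usable); 192.168.197.128/26 (40 hosts, 62 usable)


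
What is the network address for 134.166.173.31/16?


IP:   10000110.10100110.10101101.00011111
Mask: 11111111.11111111.00000000.00000000
AND operation:
Net:  10000110.10100110.00000000.00000000
Network: 134.166.0.0/16


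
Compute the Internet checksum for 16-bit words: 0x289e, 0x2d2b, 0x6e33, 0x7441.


Sum all words (with carry folding):
+ 0x289e = 0x289e
+ 0x2d2b = 0x55c9
+ 0x6e33 = 0xc3fc
+ 0x7441 = 0x383e
One's complement: ~0x383e
Checksum = 0xc7c1


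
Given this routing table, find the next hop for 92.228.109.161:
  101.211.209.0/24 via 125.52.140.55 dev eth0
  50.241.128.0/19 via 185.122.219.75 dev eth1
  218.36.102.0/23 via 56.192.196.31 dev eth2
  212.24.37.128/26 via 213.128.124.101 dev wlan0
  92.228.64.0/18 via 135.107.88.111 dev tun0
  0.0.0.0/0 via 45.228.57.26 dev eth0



Longest prefix match for 92.228.109.161:
  /24 101.211.209.0: no
  /19 50.241.128.0: no
  /23 218.36.102.0: no
  /26 212.24.37.128: no
  /18 92.228.64.0: MATCH
  /0 0.0.0.0: MATCH
Selected: next-hop 135.107.88.111 via tun0 (matched /18)


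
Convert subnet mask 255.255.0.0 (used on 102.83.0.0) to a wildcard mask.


Subnet mask: 255.255.0.0
Wildcard = 255.255.255.255 - subnet mask
255 - 255 = 0
255 - 255 = 0
255 - 0 = 255
255 - 0 = 255
Wildcard: 0.0.255.255


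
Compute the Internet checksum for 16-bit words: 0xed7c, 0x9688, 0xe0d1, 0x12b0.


Sum all words (with carry folding):
+ 0xed7c = 0xed7c
+ 0x9688 = 0x8405
+ 0xe0d1 = 0x64d7
+ 0x12b0 = 0x7787
One's complement: ~0x7787
Checksum = 0x8878


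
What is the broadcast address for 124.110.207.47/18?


Network: 124.110.192.0/18
Host bits = 14
Set all host bits to 1:
Broadcast: 124.110.255.255


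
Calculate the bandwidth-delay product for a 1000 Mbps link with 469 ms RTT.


BDP = bandwidth * RTT
= 1000 Mbps * 469 ms
= 1000 * 1e6 * 469 / 1000 bits
= 469000000 bits
= 58625000 bytes
= 57250.9766 KB
BDP = 469000000 bits (58625000 bytes)


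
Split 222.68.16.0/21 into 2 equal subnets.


New prefix = 21 + 1 = 22
Each subnet has 1024 addresses
  222.68.16.0/22
  222.68.20.0/22
Subnets: 222.68.16.0/22, 222.68.20.0/22


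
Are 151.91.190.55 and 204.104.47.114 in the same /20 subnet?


Mask: 255.255.240.0
151.91.190.55 AND mask = 151.91.176.0
204.104.47.114 AND mask = 204.104.32.0
No, different subnets (151.91.176.0 vs 204.104.32.0)


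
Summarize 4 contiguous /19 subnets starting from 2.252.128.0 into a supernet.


Original prefix: /19
Number of subnets: 4 = 2^2
New prefix = 19 - 2 = 17
Supernet: 2.252.128.0/17


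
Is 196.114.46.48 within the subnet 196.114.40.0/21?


Subnet network: 196.114.40.0
Test IP AND mask: 196.114.40.0
Yes, 196.114.46.48 is in 196.114.40.0/21


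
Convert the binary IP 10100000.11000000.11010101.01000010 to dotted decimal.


10100000 = 160
11000000 = 192
11010101 = 213
01000010 = 66
IP: 160.192.213.66


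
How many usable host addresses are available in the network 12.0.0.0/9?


Host bits = 32 - 9 = 23
Total addresses = 2^23 = 8388608
Usable = total - 2 (network and broadcast)
Usable hosts: 8388606


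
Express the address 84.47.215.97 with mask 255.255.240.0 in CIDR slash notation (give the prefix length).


Binary: 11111111.11111111.11110000.00000000
Count leading 1s
Prefix: /20


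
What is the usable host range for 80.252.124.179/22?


Network: 80.252.124.0
Broadcast: 80.252.127.255
First usable = network + 1
Last usable = broadcast - 1
Range: 80.252.124.1 to 80.252.127.254


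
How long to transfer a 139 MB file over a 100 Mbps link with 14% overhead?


Effective throughput = 100 * (1 - 14/100) = 86 Mbps
File size in Mb = 139 * 8 = 1112 Mb
Time = 1112 / 86
Time = 12.9302 seconds


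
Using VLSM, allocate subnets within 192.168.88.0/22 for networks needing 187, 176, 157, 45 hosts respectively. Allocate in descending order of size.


187 hosts -> /24 (254 usable): 192.168.88.0/24
176 hosts -> /24 (254 usable): 192.168.89.0/24
157 hosts -> /24 (254 usable): 192.168.90.0/24
45 hosts -> /26 (62 usable): 192.168.91.0/26
Allocation: 192.168.88.0/24 (187 hosts, 254 usable); 192.168.89.0/24 (176 hosts, 254 usable); 192.168.90.0/24 (157 hosts, 254 usable); 192.168.91.0/26 (45 hosts, 62 usable)


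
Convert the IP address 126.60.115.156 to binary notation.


126 = 01111110
60 = 00111100
115 = 01110011
156 = 10011100
Binary: 01111110.00111100.01110011.10011100


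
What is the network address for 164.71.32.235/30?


IP:   10100100.01000111.00100000.11101011
Mask: 11111111.11111111.11111111.11111100
AND operation:
Net:  10100100.01000111.00100000.11101000
Network: 164.71.32.232/30


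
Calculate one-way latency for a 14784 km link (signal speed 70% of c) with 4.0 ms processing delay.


Speed = 0.7 * 3e5 km/s = 210000 km/s
Propagation delay = 14784 / 210000 = 0.0704 s = 70.4 ms
Processing delay = 4.0 ms
Total one-way latency = 74.4 ms


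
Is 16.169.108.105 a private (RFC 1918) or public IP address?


RFC 1918 private ranges:
  10.0.0.0/8 (10.0.0.0 - 10.255.255.255)
  172.16.0.0/12 (172.16.0.0 - 172.31.255.255)
  192.168.0.0/16 (192.168.0.0 - 192.168.255.255)
Public (not in any RFC 1918 range)


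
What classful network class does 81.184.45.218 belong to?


First octet: 81
Binary: 01010001
0xxxxxxx -> Class A (1-126)
Class A, default mask 255.0.0.0 (/8)


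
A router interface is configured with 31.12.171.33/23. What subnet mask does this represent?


/23 means 23 network bits, 9 host bits
Binary: 11111111111111111111111000000000
Mask: 255.255.254.0


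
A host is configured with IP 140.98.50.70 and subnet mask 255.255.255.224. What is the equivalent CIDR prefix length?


Binary: 11111111.11111111.11111111.11100000
Count leading 1s
Prefix: /27


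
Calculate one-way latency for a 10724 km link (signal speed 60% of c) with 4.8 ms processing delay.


Speed = 0.6 * 3e5 km/s = 180000 km/s
Propagation delay = 10724 / 180000 = 0.0596 s = 59.5778 ms
Processing delay = 4.8 ms
Total one-way latency = 64.3778 ms


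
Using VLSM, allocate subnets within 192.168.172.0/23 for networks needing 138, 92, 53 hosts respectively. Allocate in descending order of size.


138 hosts -> /24 (254 usable): 192.168.172.0/24
92 hosts -> /25 (126 usable): 192.168.173.0/25
53 hosts -> /26 (62 usable): 192.168.173.128/26
Allocation: 192.168.172.0/24 (138 hosts, 254 usable); 192.168.173.0/25 (92 hosts, 126 usable); 192.168.173.128/26 (53 hosts, 62 usable)


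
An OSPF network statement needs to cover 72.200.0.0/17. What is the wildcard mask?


Subnet mask: 255.255.128.0
Wildcard = 255.255.255.255 - subnet mask
255 - 255 = 0
255 - 255 = 0
255 - 128 = 127
255 - 0 = 255
Wildcard: 0.0.127.255


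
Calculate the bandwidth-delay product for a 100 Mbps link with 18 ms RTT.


BDP = bandwidth * RTT
= 100 Mbps * 18 ms
= 100 * 1e6 * 18 / 1000 bits
= 1800000 bits
= 225000 bytes
= 219.7266 KB
BDP = 1800000 bits (225000 bytes)


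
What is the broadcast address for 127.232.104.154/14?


Network: 127.232.0.0/14
Host bits = 18
Set all host bits to 1:
Broadcast: 127.235.255.255


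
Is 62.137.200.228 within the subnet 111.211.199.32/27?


Subnet network: 111.211.199.32
Test IP AND mask: 62.137.200.224
No, 62.137.200.228 is not in 111.211.199.32/27


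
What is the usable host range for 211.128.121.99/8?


Network: 211.0.0.0
Broadcast: 211.255.255.255
First usable = network + 1
Last usable = broadcast - 1
Range: 211.0.0.1 to 211.255.255.254


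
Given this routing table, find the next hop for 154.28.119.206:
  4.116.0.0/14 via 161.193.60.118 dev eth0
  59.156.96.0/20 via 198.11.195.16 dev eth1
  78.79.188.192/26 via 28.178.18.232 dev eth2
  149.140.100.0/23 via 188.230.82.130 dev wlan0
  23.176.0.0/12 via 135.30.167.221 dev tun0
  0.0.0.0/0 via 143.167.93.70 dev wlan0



Longest prefix match for 154.28.119.206:
  /14 4.116.0.0: no
  /20 59.156.96.0: no
  /26 78.79.188.192: no
  /23 149.140.100.0: no
  /12 23.176.0.0: no
  /0 0.0.0.0: MATCH
Selected: next-hop 143.167.93.70 via wlan0 (matched /0)


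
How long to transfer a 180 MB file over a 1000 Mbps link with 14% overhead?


Effective throughput = 1000 * (1 - 14/100) = 860 Mbps
File size in Mb = 180 * 8 = 1440 Mb
Time = 1440 / 860
Time = 1.6744 seconds


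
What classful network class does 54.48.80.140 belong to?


First octet: 54
Binary: 00110110
0xxxxxxx -> Class A (1-126)
Class A, default mask 255.0.0.0 (/8)


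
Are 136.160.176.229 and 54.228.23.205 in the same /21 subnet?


Mask: 255.255.248.0
136.160.176.229 AND mask = 136.160.176.0
54.228.23.205 AND mask = 54.228.16.0
No, different subnets (136.160.176.0 vs 54.228.16.0)


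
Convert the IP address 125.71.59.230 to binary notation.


125 = 01111101
71 = 01000111
59 = 00111011
230 = 11100110
Binary: 01111101.01000111.00111011.11100110


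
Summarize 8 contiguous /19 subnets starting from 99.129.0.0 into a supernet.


Original prefix: /19
Number of subnets: 8 = 2^3
New prefix = 19 - 3 = 16
Supernet: 99.129.0.0/16


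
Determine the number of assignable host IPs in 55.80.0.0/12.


Host bits = 32 - 12 = 20
Total addresses = 2^20 = 1048576
Usable = total - 2 (network and broadcast)
Usable hosts: 1048574


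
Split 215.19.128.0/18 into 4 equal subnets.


New prefix = 18 + 2 = 20
Each subnet has 4096 addresses
  215.19.128.0/20
  215.19.144.0/20
  215.19.160.0/20
  215.19.176.0/20
Subnets: 215.19.128.0/20, 215.19.144.0/20, 215.19.160.0/20, 215.19.176.0/20


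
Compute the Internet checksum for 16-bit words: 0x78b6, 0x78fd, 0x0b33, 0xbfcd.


Sum all words (with carry folding):
+ 0x78b6 = 0x78b6
+ 0x78fd = 0xf1b3
+ 0x0b33 = 0xfce6
+ 0xbfcd = 0xbcb4
One's complement: ~0xbcb4
Checksum = 0x434b


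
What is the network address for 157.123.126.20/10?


IP:   10011101.01111011.01111110.00010100
Mask: 11111111.11000000.00000000.00000000
AND operation:
Net:  10011101.01000000.00000000.00000000
Network: 157.64.0.0/10


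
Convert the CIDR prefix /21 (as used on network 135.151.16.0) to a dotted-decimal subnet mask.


/21 means 21 network bits, 11 host bits
Binary: 11111111111111111111100000000000
Mask: 255.255.248.0


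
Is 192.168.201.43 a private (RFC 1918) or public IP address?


RFC 1918 private ranges:
  10.0.0.0/8 (10.0.0.0 - 10.255.255.255)
  172.16.0.0/12 (172.16.0.0 - 172.31.255.255)
  192.168.0.0/16 (192.168.0.0 - 192.168.255.255)
Private (in 192.168.0.0/16)


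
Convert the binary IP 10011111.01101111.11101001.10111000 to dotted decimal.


10011111 = 159
01101111 = 111
11101001 = 233
10111000 = 184
IP: 159.111.233.184


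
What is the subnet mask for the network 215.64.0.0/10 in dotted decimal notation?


/10 means 10 network bits, 22 host bits
Binary: 11111111110000000000000000000000
Mask: 255.192.0.0


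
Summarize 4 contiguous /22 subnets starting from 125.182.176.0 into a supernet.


Original prefix: /22
Number of subnets: 4 = 2^2
New prefix = 22 - 2 = 20
Supernet: 125.182.176.0/20


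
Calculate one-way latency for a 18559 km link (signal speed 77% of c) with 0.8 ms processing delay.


Speed = 0.77 * 3e5 km/s = 231000 km/s
Propagation delay = 18559 / 231000 = 0.0803 s = 80.342 ms
Processing delay = 0.8 ms
Total one-way latency = 81.142 ms


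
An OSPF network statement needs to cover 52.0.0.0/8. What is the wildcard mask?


Subnet mask: 255.0.0.0
Wildcard = 255.255.255.255 - subnet mask
255 - 255 = 0
255 - 0 = 255
255 - 0 = 255
255 - 0 = 255
Wildcard: 0.255.255.255


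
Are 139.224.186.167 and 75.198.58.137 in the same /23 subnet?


Mask: 255.255.254.0
139.224.186.167 AND mask = 139.224.186.0
75.198.58.137 AND mask = 75.198.58.0
No, different subnets (139.224.186.0 vs 75.198.58.0)


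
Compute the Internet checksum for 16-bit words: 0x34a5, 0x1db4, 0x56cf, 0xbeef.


Sum all words (with carry folding):
+ 0x34a5 = 0x34a5
+ 0x1db4 = 0x5259
+ 0x56cf = 0xa928
+ 0xbeef = 0x6818
One's complement: ~0x6818
Checksum = 0x97e7


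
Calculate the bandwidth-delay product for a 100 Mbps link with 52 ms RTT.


BDP = bandwidth * RTT
= 100 Mbps * 52 ms
= 100 * 1e6 * 52 / 1000 bits
= 5200000 bits
= 650000 bytes
= 634.7656 KB
BDP = 5200000 bits (650000 bytes)


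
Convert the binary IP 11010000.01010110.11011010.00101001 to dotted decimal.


11010000 = 208
01010110 = 86
11011010 = 218
00101001 = 41
IP: 208.86.218.41


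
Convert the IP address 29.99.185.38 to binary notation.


29 = 00011101
99 = 01100011
185 = 10111001
38 = 00100110
Binary: 00011101.01100011.10111001.00100110


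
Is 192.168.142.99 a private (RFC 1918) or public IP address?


RFC 1918 private ranges:
  10.0.0.0/8 (10.0.0.0 - 10.255.255.255)
  172.16.0.0/12 (172.16.0.0 - 172.31.255.255)
  192.168.0.0/16 (192.168.0.0 - 192.168.255.255)
Private (in 192.168.0.0/16)


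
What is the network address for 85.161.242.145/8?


IP:   01010101.10100001.11110010.10010001
Mask: 11111111.00000000.00000000.00000000
AND operation:
Net:  01010101.00000000.00000000.00000000
Network: 85.0.0.0/8


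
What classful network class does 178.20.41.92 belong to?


First octet: 178
Binary: 10110010
10xxxxxx -> Class B (128-191)
Class B, default mask 255.255.0.0 (/16)


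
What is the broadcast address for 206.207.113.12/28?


Network: 206.207.113.0/28
Host bits = 4
Set all host bits to 1:
Broadcast: 206.207.113.15


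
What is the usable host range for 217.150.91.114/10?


Network: 217.128.0.0
Broadcast: 217.191.255.255
First usable = network + 1
Last usable = broadcast - 1
Range: 217.128.0.1 to 217.191.255.254


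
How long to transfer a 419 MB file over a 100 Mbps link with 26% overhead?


Effective throughput = 100 * (1 - 26/100) = 74 Mbps
File size in Mb = 419 * 8 = 3352 Mb
Time = 3352 / 74
Time = 45.2973 seconds


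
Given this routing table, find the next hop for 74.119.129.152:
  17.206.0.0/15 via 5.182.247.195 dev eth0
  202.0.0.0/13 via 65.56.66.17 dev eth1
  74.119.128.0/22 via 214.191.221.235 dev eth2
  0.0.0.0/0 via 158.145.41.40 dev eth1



Longest prefix match for 74.119.129.152:
  /15 17.206.0.0: no
  /13 202.0.0.0: no
  /22 74.119.128.0: MATCH
  /0 0.0.0.0: MATCH
Selected: next-hop 214.191.221.235 via eth2 (matched /22)


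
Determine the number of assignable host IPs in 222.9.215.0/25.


Host bits = 32 - 25 = 7
Total addresses = 2^7 = 128
Usable = total - 2 (network and broadcast)
Usable hosts: 126


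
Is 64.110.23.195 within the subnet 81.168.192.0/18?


Subnet network: 81.168.192.0
Test IP AND mask: 64.110.0.0
No, 64.110.23.195 is not in 81.168.192.0/18


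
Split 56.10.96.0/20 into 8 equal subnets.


New prefix = 20 + 3 = 23
Each subnet has 512 addresses
  56.10.96.0/23
  56.10.98.0/23
  56.10.100.0/23
  56.10.102.0/23
  56.10.104.0/23
  56.10.106.0/23
  56.10.108.0/23
  56.10.110.0/23
Subnets: 56.10.96.0/23, 56.10.98.0/23, 56.10.100.0/23, 56.10.102.0/23, 56.10.104.0/23, 56.10.106.0/23, 56.10.108.0/23, 56.10.110.0/23


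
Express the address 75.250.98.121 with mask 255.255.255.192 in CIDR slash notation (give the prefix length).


Binary: 11111111.11111111.11111111.11000000
Count leading 1s
Prefix: /26


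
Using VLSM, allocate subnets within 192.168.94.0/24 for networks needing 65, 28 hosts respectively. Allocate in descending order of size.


65 hosts -> /25 (126 usable): 192.168.94.0/25
28 hosts -> /27 (30 usable): 192.168.94.128/27
Allocation: 192.168.94.0/25 (65 hosts, 126 usable); 192.168.94.128/27 (28 hosts, 30 usable)


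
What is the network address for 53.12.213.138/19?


IP:   00110101.00001100.11010101.10001010
Mask: 11111111.11111111.11100000.00000000
AND operation:
Net:  00110101.00001100.11000000.00000000
Network: 53.12.192.0/19


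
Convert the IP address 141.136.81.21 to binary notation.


141 = 10001101
136 = 10001000
81 = 01010001
21 = 00010101
Binary: 10001101.10001000.01010001.00010101


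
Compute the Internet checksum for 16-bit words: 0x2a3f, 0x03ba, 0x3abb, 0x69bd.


Sum all words (with carry folding):
+ 0x2a3f = 0x2a3f
+ 0x03ba = 0x2df9
+ 0x3abb = 0x68b4
+ 0x69bd = 0xd271
One's complement: ~0xd271
Checksum = 0x2d8e


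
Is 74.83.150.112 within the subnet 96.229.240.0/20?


Subnet network: 96.229.240.0
Test IP AND mask: 74.83.144.0
No, 74.83.150.112 is not in 96.229.240.0/20


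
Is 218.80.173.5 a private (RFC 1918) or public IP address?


RFC 1918 private ranges:
  10.0.0.0/8 (10.0.0.0 - 10.255.255.255)
  172.16.0.0/12 (172.16.0.0 - 172.31.255.255)
  192.168.0.0/16 (192.168.0.0 - 192.168.255.255)
Public (not in any RFC 1918 range)


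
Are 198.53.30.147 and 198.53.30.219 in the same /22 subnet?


Mask: 255.255.252.0
198.53.30.147 AND mask = 198.53.28.0
198.53.30.219 AND mask = 198.53.28.0
Yes, same subnet (198.53.28.0)


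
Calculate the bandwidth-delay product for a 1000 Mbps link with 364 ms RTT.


BDP = bandwidth * RTT
= 1000 Mbps * 364 ms
= 1000 * 1e6 * 364 / 1000 bits
= 364000000 bits
= 45500000 bytes
= 44433.5938 KB
BDP = 364000000 bits (45500000 bytes)


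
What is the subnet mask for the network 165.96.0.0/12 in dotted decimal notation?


/12 means 12 network bits, 20 host bits
Binary: 11111111111100000000000000000000
Mask: 255.240.0.0


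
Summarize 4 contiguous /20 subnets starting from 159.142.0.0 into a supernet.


Original prefix: /20
Number of subnets: 4 = 2^2
New prefix = 20 - 2 = 18
Supernet: 159.142.0.0/18


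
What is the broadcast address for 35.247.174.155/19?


Network: 35.247.160.0/19
Host bits = 13
Set all host bits to 1:
Broadcast: 35.247.191.255


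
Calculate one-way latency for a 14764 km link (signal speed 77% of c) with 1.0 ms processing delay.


Speed = 0.77 * 3e5 km/s = 231000 km/s
Propagation delay = 14764 / 231000 = 0.0639 s = 63.9134 ms
Processing delay = 1.0 ms
Total one-way latency = 64.9134 ms


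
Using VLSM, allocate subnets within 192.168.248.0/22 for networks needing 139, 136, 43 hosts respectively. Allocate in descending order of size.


139 hosts -> /24 (254 usable): 192.168.248.0/24
136 hosts -> /24 (254 usable): 192.168.249.0/24
43 hosts -> /26 (62 usable): 192.168.250.0/26
Allocation: 192.168.248.0/24 (139 hosts, 254 usable); 192.168.249.0/24 (136 hosts, 254 usable); 192.168.250.0/26 (43 hosts, 62 usable)


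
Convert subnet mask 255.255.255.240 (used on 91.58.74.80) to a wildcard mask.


Subnet mask: 255.255.255.240
Wildcard = 255.255.255.255 - subnet mask
255 - 255 = 0
255 - 255 = 0
255 - 255 = 0
255 - 240 = 15
Wildcard: 0.0.0.15


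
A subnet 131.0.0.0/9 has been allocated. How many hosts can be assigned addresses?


Host bits = 32 - 9 = 23
Total addresses = 2^23 = 8388608
Usable = total - 2 (network and broadcast)
Usable hosts: 8388606


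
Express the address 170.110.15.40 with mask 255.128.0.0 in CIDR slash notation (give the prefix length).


Binary: 11111111.10000000.00000000.00000000
Count leading 1s
Prefix: /9


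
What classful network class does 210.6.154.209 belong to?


First octet: 210
Binary: 11010010
110xxxxx -> Class C (192-223)
Class C, default mask 255.255.255.0 (/24)


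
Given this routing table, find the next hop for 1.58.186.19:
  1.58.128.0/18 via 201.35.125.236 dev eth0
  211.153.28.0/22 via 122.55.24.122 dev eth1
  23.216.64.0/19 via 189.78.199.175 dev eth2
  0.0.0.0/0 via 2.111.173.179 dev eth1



Longest prefix match for 1.58.186.19:
  /18 1.58.128.0: MATCH
  /22 211.153.28.0: no
  /19 23.216.64.0: no
  /0 0.0.0.0: MATCH
Selected: next-hop 201.35.125.236 via eth0 (matched /18)


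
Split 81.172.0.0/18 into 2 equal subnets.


New prefix = 18 + 1 = 19
Each subnet has 8192 addresses
  81.172.0.0/19
  81.172.32.0/19
Subnets: 81.172.0.0/19, 81.172.32.0/19


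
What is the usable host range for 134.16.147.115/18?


Network: 134.16.128.0
Broadcast: 134.16.191.255
First usable = network + 1
Last usable = broadcast - 1
Range: 134.16.128.1 to 134.16.191.254


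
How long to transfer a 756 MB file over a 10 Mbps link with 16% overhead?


Effective throughput = 10 * (1 - 16/100) = 8.4 Mbps
File size in Mb = 756 * 8 = 6048 Mb
Time = 6048 / 8.4
Time = 720 seconds


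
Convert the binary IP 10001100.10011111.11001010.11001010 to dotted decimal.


10001100 = 140
10011111 = 159
11001010 = 202
11001010 = 202
IP: 140.159.202.202


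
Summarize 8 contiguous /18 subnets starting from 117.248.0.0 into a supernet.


Original prefix: /18
Number of subnets: 8 = 2^3
New prefix = 18 - 3 = 15
Supernet: 117.248.0.0/15


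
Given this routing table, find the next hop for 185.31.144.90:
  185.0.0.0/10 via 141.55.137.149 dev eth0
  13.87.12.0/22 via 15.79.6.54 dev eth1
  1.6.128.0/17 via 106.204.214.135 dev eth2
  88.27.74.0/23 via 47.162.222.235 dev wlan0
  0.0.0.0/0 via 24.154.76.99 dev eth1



Longest prefix match for 185.31.144.90:
  /10 185.0.0.0: MATCH
  /22 13.87.12.0: no
  /17 1.6.128.0: no
  /23 88.27.74.0: no
  /0 0.0.0.0: MATCH
Selected: next-hop 141.55.137.149 via eth0 (matched /10)


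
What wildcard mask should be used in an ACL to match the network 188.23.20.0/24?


Subnet mask: 255.255.255.0
Wildcard = 255.255.255.255 - subnet mask
255 - 255 = 0
255 - 255 = 0
255 - 255 = 0
255 - 0 = 255
Wildcard: 0.0.0.255


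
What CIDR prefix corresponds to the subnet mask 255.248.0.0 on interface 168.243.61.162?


Binary: 11111111.11111000.00000000.00000000
Count leading 1s
Prefix: /13


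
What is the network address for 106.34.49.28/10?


IP:   01101010.00100010.00110001.00011100
Mask: 11111111.11000000.00000000.00000000
AND operation:
Net:  01101010.00000000.00000000.00000000
Network: 106.0.0.0/10


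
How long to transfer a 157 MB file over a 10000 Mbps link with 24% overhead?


Effective throughput = 10000 * (1 - 24/100) = 7600 Mbps
File size in Mb = 157 * 8 = 1256 Mb
Time = 1256 / 7600
Time = 0.1653 seconds


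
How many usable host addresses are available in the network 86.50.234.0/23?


Host bits = 32 - 23 = 9
Total addresses = 2^9 = 512
Usable = total - 2 (network and broadcast)
Usable hosts: 510


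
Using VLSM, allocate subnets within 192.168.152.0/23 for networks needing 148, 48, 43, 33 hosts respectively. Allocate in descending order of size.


148 hosts -> /24 (254 usable): 192.168.152.0/24
48 hosts -> /26 (62 usable): 192.168.153.0/26
43 hosts -> /26 (62 usable): 192.168.153.64/26
33 hosts -> /26 (62 usable): 192.168.153.128/26
Allocation: 192.168.152.0/24 (148 hosts, 254 usable); 192.168.153.0/26 (48 hosts, 62 usable); 192.168.153.64/26 (43 hosts, 62 usable); 192.168.153.128/26 (33 hosts, 62 usable)


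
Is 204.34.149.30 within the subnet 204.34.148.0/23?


Subnet network: 204.34.148.0
Test IP AND mask: 204.34.148.0
Yes, 204.34.149.30 is in 204.34.148.0/23


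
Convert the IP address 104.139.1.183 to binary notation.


104 = 01101000
139 = 10001011
1 = 00000001
183 = 10110111
Binary: 01101000.10001011.00000001.10110111


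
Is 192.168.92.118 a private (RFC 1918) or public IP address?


RFC 1918 private ranges:
  10.0.0.0/8 (10.0.0.0 - 10.255.255.255)
  172.16.0.0/12 (172.16.0.0 - 172.31.255.255)
  192.168.0.0/16 (192.168.0.0 - 192.168.255.255)
Private (in 192.168.0.0/16)


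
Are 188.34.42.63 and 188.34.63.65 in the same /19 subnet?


Mask: 255.255.224.0
188.34.42.63 AND mask = 188.34.32.0
188.34.63.65 AND mask = 188.34.32.0
Yes, same subnet (188.34.32.0)


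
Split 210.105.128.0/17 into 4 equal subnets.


New prefix = 17 + 2 = 19
Each subnet has 8192 addresses
  210.105.128.0/19
  210.105.160.0/19
  210.105.192.0/19
  210.105.224.0/19
Subnets: 210.105.128.0/19, 210.105.160.0/19, 210.105.192.0/19, 210.105.224.0/19


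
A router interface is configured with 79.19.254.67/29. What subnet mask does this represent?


/29 means 29 network bits, 3 host bits
Binary: 11111111111111111111111111111000
Mask: 255.255.255.248


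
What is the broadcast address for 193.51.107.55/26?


Network: 193.51.107.0/26
Host bits = 6
Set all host bits to 1:
Broadcast: 193.51.107.63


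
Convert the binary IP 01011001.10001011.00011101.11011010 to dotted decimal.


01011001 = 89
10001011 = 139
00011101 = 29
11011010 = 218
IP: 89.139.29.218


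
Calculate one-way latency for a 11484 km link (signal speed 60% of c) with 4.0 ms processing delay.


Speed = 0.6 * 3e5 km/s = 180000 km/s
Propagation delay = 11484 / 180000 = 0.0638 s = 63.8 ms
Processing delay = 4.0 ms
Total one-way latency = 67.8 ms


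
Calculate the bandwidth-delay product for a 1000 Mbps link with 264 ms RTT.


BDP = bandwidth * RTT
= 1000 Mbps * 264 ms
= 1000 * 1e6 * 264 / 1000 bits
= 264000000 bits
= 33000000 bytes
= 32226.5625 KB
BDP = 264000000 bits (33000000 bytes)


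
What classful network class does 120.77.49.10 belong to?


First octet: 120
Binary: 01111000
0xxxxxxx -> Class A (1-126)
Class A, default mask 255.0.0.0 (/8)


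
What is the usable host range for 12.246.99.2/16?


Network: 12.246.0.0
Broadcast: 12.246.255.255
First usable = network + 1
Last usable = broadcast - 1
Range: 12.246.0.1 to 12.246.255.254


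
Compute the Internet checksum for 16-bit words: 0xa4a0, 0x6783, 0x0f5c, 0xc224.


Sum all words (with carry folding):
+ 0xa4a0 = 0xa4a0
+ 0x6783 = 0x0c24
+ 0x0f5c = 0x1b80
+ 0xc224 = 0xdda4
One's complement: ~0xdda4
Checksum = 0x225b


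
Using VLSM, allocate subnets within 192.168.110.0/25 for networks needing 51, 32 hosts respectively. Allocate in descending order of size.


51 hosts -> /26 (62 usable): 192.168.110.0/26
32 hosts -> /26 (62 usable): 192.168.110.64/26
Allocation: 192.168.110.0/26 (51 hosts, 62 usable); 192.168.110.64/26 (32 hosts, 62 usable)


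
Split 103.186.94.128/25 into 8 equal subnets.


New prefix = 25 + 3 = 28
Each subnet has 16 addresses
  103.186.94.128/28
  103.186.94.144/28
  103.186.94.160/28
  103.186.94.176/28
  103.186.94.192/28
  103.186.94.208/28
  103.186.94.224/28
  103.186.94.240/28
Subnets: 103.186.94.128/28, 103.186.94.144/28, 103.186.94.160/28, 103.186.94.176/28, 103.186.94.192/28, 103.186.94.208/28, 103.186.94.224/28, 103.186.94.240/28


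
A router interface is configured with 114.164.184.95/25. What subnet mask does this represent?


/25 means 25 network bits, 7 host bits
Binary: 11111111111111111111111110000000
Mask: 255.255.255.128
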